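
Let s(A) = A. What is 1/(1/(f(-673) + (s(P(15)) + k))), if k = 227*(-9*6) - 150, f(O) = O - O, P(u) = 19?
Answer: -12389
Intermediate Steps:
f(O) = 0
k = -12408 (k = 227*(-54) - 150 = -12258 - 150 = -12408)
1/(1/(f(-673) + (s(P(15)) + k))) = 1/(1/(0 + (19 - 12408))) = 1/(1/(0 - 12389)) = 1/(1/(-12389)) = 1/(-1/12389) = -12389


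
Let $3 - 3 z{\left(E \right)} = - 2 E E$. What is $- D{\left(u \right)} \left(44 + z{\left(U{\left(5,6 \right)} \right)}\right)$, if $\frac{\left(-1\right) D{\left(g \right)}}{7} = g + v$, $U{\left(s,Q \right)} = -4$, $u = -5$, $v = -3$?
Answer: $- \frac{9352}{3} \approx -3117.3$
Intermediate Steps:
$z{\left(E \right)} = 1 + \frac{2 E^{2}}{3}$ ($z{\left(E \right)} = 1 - \frac{- 2 E E}{3} = 1 - \frac{\left(-2\right) E^{2}}{3} = 1 + \frac{2 E^{2}}{3}$)
$D{\left(g \right)} = 21 - 7 g$ ($D{\left(g \right)} = - 7 \left(g - 3\right) = - 7 \left(-3 + g\right) = 21 - 7 g$)
$- D{\left(u \right)} \left(44 + z{\left(U{\left(5,6 \right)} \right)}\right) = - \left(21 - -35\right) \left(44 + \left(1 + \frac{2 \left(-4\right)^{2}}{3}\right)\right) = - \left(21 + 35\right) \left(44 + \left(1 + \frac{2}{3} \cdot 16\right)\right) = - 56 \left(44 + \left(1 + \frac{32}{3}\right)\right) = - 56 \left(44 + \frac{35}{3}\right) = - \frac{56 \cdot 167}{3} = \left(-1\right) \frac{9352}{3} = - \frac{9352}{3}$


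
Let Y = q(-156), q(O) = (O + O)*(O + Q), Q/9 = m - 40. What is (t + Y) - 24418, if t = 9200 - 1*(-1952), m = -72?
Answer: 349902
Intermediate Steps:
Q = -1008 (Q = 9*(-72 - 40) = 9*(-112) = -1008)
t = 11152 (t = 9200 + 1952 = 11152)
q(O) = 2*O*(-1008 + O) (q(O) = (O + O)*(O - 1008) = (2*O)*(-1008 + O) = 2*O*(-1008 + O))
Y = 363168 (Y = 2*(-156)*(-1008 - 156) = 2*(-156)*(-1164) = 363168)
(t + Y) - 24418 = (11152 + 363168) - 24418 = 374320 - 24418 = 349902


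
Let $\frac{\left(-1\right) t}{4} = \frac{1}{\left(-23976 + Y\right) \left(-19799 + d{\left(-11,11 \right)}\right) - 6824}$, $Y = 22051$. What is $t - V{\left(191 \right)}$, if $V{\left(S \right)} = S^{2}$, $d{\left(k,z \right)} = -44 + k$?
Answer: $- \frac{697008284305}{19106063} \approx -36481.0$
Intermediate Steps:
$t = - \frac{2}{19106063}$ ($t = - \frac{4}{\left(-23976 + 22051\right) \left(-19799 - 55\right) - 6824} = - \frac{4}{- 1925 \left(-19799 - 55\right) - 6824} = - \frac{4}{\left(-1925\right) \left(-19854\right) - 6824} = - \frac{4}{38218950 - 6824} = - \frac{4}{38212126} = \left(-4\right) \frac{1}{38212126} = - \frac{2}{19106063} \approx -1.0468 \cdot 10^{-7}$)
$t - V{\left(191 \right)} = - \frac{2}{19106063} - 191^{2} = - \frac{2}{19106063} - 36481 = - \frac{697008284305}{19106063}$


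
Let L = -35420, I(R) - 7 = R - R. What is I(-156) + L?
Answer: -35413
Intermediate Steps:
I(R) = 7 (I(R) = 7 + (R - R) = 7 + 0 = 7)
I(-156) + L = 7 - 35420 = -35413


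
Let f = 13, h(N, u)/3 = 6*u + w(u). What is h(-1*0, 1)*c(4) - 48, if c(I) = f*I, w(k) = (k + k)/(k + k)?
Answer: 1044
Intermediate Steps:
w(k) = 1 (w(k) = (2*k)/((2*k)) = (2*k)*(1/(2*k)) = 1)
h(N, u) = 3 + 18*u (h(N, u) = 3*(6*u + 1) = 3*(1 + 6*u) = 3 + 18*u)
c(I) = 13*I
h(-1*0, 1)*c(4) - 48 = (3 + 18*1)*(13*4) - 48 = (3 + 18)*52 - 48 = 21*52 - 48 = 1092 - 48 = 1044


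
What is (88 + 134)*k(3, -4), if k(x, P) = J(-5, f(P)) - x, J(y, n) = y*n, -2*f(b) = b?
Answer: -2886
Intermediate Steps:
f(b) = -b/2
J(y, n) = n*y
k(x, P) = -x + 5*P/2 (k(x, P) = -P/2*(-5) - x = 5*P/2 - x = -x + 5*P/2)
(88 + 134)*k(3, -4) = (88 + 134)*(-1*3 + (5/2)*(-4)) = 222*(-3 - 10) = 222*(-13) = -2886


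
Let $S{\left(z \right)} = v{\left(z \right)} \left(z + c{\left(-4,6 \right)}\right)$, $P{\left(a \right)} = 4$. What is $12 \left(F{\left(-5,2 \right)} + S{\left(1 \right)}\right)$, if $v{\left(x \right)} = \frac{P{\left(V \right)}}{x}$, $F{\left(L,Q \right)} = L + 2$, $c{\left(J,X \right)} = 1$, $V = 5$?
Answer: $60$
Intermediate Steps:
$F{\left(L,Q \right)} = 2 + L$
$v{\left(x \right)} = \frac{4}{x}$
$S{\left(z \right)} = \frac{4 \left(1 + z\right)}{z}$ ($S{\left(z \right)} = \frac{4}{z} \left(z + 1\right) = \frac{4}{z} \left(1 + z\right) = \frac{4 \left(1 + z\right)}{z}$)
$12 \left(F{\left(-5,2 \right)} + S{\left(1 \right)}\right) = 12 \left(\left(2 - 5\right) + \left(4 + \frac{4}{1}\right)\right) = 12 \left(-3 + \left(4 + 4 \cdot 1\right)\right) = 12 \left(-3 + \left(4 + 4\right)\right) = 12 \left(-3 + 8\right) = 12 \cdot 5 = 60$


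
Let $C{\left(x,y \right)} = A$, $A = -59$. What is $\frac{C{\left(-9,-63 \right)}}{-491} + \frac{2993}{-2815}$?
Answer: $- \frac{1303478}{1382165} \approx -0.94307$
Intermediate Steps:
$C{\left(x,y \right)} = -59$
$\frac{C{\left(-9,-63 \right)}}{-491} + \frac{2993}{-2815} = - \frac{59}{-491} + \frac{2993}{-2815} = \left(-59\right) \left(- \frac{1}{491}\right) + 2993 \left(- \frac{1}{2815}\right) = \frac{59}{491} - \frac{2993}{2815} = - \frac{1303478}{1382165}$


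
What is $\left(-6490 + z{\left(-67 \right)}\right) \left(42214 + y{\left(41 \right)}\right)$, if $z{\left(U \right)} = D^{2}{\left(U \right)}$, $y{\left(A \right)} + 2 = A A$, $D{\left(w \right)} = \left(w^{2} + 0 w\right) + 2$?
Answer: $884996606763$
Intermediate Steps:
$D{\left(w \right)} = 2 + w^{2}$ ($D{\left(w \right)} = \left(w^{2} + 0\right) + 2 = w^{2} + 2 = 2 + w^{2}$)
$y{\left(A \right)} = -2 + A^{2}$ ($y{\left(A \right)} = -2 + A A = -2 + A^{2}$)
$z{\left(U \right)} = \left(2 + U^{2}\right)^{2}$
$\left(-6490 + z{\left(-67 \right)}\right) \left(42214 + y{\left(41 \right)}\right) = \left(-6490 + \left(2 + \left(-67\right)^{2}\right)^{2}\right) \left(42214 - \left(2 - 41^{2}\right)\right) = \left(-6490 + \left(2 + 4489\right)^{2}\right) \left(42214 + \left(-2 + 1681\right)\right) = \left(-6490 + 4491^{2}\right) \left(42214 + 1679\right) = \left(-6490 + 20169081\right) 43893 = 20162591 \cdot 43893 = 884996606763$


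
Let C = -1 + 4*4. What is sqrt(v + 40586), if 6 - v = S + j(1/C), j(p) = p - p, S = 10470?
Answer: sqrt(30122) ≈ 173.56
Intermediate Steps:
C = 15 (C = -1 + 16 = 15)
j(p) = 0
v = -10464 (v = 6 - (10470 + 0) = 6 - 1*10470 = 6 - 10470 = -10464)
sqrt(v + 40586) = sqrt(-10464 + 40586) = sqrt(30122)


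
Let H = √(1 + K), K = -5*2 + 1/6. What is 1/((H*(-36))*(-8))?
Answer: -I*√318/15264 ≈ -0.0011683*I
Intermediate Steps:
K = -59/6 (K = -10 + ⅙ = -59/6 ≈ -9.8333)
H = I*√318/6 (H = √(1 - 59/6) = √(-53/6) = I*√318/6 ≈ 2.9721*I)
1/((H*(-36))*(-8)) = 1/(((I*√318/6)*(-36))*(-8)) = 1/(-6*I*√318*(-8)) = 1/(48*I*√318) = -I*√318/15264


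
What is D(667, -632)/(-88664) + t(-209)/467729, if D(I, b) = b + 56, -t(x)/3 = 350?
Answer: 22039338/5183840507 ≈ 0.0042515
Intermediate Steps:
t(x) = -1050 (t(x) = -3*350 = -1050)
D(I, b) = 56 + b
D(667, -632)/(-88664) + t(-209)/467729 = (56 - 632)/(-88664) - 1050/467729 = -576*(-1/88664) - 1050*1/467729 = 72/11083 - 1050/467729 = 22039338/5183840507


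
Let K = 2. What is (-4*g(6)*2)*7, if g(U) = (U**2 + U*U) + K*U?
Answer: -4704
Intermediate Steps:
g(U) = 2*U + 2*U**2 (g(U) = (U**2 + U*U) + 2*U = (U**2 + U**2) + 2*U = 2*U**2 + 2*U = 2*U + 2*U**2)
(-4*g(6)*2)*7 = (-8*6*(1 + 6)*2)*7 = (-8*6*7*2)*7 = (-4*84*2)*7 = -336*2*7 = -672*7 = -4704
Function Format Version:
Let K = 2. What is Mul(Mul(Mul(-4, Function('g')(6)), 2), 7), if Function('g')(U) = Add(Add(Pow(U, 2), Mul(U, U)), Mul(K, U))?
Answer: -4704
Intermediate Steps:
Function('g')(U) = Add(Mul(2, U), Mul(2, Pow(U, 2))) (Function('g')(U) = Add(Add(Pow(U, 2), Mul(U, U)), Mul(2, U)) = Add(Add(Pow(U, 2), Pow(U, 2)), Mul(2, U)) = Add(Mul(2, Pow(U, 2)), Mul(2, U)) = Add(Mul(2, U), Mul(2, Pow(U, 2))))
Mul(Mul(Mul(-4, Function('g')(6)), 2), 7) = Mul(Mul(Mul(-4, Mul(2, 6, Add(1, 6))), 2), 7) = Mul(Mul(Mul(-4, Mul(2, 6, 7)), 2), 7) = Mul(Mul(Mul(-4, 84), 2), 7) = Mul(Mul(-336, 2), 7) = Mul(-672, 7) = -4704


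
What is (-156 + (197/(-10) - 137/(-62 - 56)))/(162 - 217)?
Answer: 51489/16225 ≈ 3.1734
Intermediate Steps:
(-156 + (197/(-10) - 137/(-62 - 56)))/(162 - 217) = (-156 + (197*(-⅒) - 137/(-118)))/(-55) = (-156 + (-197/10 - 137*(-1/118)))*(-1/55) = (-156 + (-197/10 + 137/118))*(-1/55) = (-156 - 5469/295)*(-1/55) = -51489/295*(-1/55) = 51489/16225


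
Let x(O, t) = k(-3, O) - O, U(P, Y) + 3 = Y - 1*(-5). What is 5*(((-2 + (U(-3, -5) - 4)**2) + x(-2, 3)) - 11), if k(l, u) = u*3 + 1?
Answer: 165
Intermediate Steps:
U(P, Y) = 2 + Y (U(P, Y) = -3 + (Y - 1*(-5)) = -3 + (Y + 5) = -3 + (5 + Y) = 2 + Y)
k(l, u) = 1 + 3*u (k(l, u) = 3*u + 1 = 1 + 3*u)
x(O, t) = 1 + 2*O (x(O, t) = (1 + 3*O) - O = 1 + 2*O)
5*(((-2 + (U(-3, -5) - 4)**2) + x(-2, 3)) - 11) = 5*(((-2 + ((2 - 5) - 4)**2) + (1 + 2*(-2))) - 11) = 5*(((-2 + (-3 - 4)**2) + (1 - 4)) - 11) = 5*(((-2 + (-7)**2) - 3) - 11) = 5*(((-2 + 49) - 3) - 11) = 5*((47 - 3) - 11) = 5*(44 - 11) = 5*33 = 165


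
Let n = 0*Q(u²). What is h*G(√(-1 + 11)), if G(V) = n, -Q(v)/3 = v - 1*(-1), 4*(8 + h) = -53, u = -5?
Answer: 0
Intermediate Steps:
h = -85/4 (h = -8 + (¼)*(-53) = -8 - 53/4 = -85/4 ≈ -21.250)
Q(v) = -3 - 3*v (Q(v) = -3*(v - 1*(-1)) = -3*(v + 1) = -3*(1 + v) = -3 - 3*v)
n = 0 (n = 0*(-3 - 3*(-5)²) = 0*(-3 - 3*25) = 0*(-3 - 75) = 0*(-78) = 0)
G(V) = 0
h*G(√(-1 + 11)) = -85/4*0 = 0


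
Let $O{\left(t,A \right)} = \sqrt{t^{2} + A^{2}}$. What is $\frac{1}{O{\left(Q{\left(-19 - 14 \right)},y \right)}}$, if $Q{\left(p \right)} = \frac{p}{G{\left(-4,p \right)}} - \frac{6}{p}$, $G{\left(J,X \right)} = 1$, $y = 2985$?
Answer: $\frac{11 \sqrt{1078267546}}{1078267546} \approx 0.00033499$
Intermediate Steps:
$Q{\left(p \right)} = p - \frac{6}{p}$ ($Q{\left(p \right)} = \frac{p}{1} - \frac{6}{p} = p 1 - \frac{6}{p} = p - \frac{6}{p}$)
$O{\left(t,A \right)} = \sqrt{A^{2} + t^{2}}$
$\frac{1}{O{\left(Q{\left(-19 - 14 \right)},y \right)}} = \frac{1}{\sqrt{2985^{2} + \left(\left(-19 - 14\right) - \frac{6}{-19 - 14}\right)^{2}}} = \frac{1}{\sqrt{8910225 + \left(\left(-19 - 14\right) - \frac{6}{-19 - 14}\right)^{2}}} = \frac{1}{\sqrt{8910225 + \left(-33 - \frac{6}{-33}\right)^{2}}} = \frac{1}{\sqrt{8910225 + \left(-33 - - \frac{2}{11}\right)^{2}}} = \frac{1}{\sqrt{8910225 + \left(-33 + \frac{2}{11}\right)^{2}}} = \frac{1}{\sqrt{8910225 + \left(- \frac{361}{11}\right)^{2}}} = \frac{1}{\sqrt{8910225 + \frac{130321}{121}}} = \frac{1}{\sqrt{\frac{1078267546}{121}}} = \frac{1}{\frac{1}{11} \sqrt{1078267546}} = \frac{11 \sqrt{1078267546}}{1078267546}$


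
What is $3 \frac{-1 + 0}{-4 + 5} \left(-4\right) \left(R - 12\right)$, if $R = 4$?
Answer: $-96$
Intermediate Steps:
$3 \frac{-1 + 0}{-4 + 5} \left(-4\right) \left(R - 12\right) = 3 \frac{-1 + 0}{-4 + 5} \left(-4\right) \left(4 - 12\right) = 3 \left(- 1^{-1}\right) \left(-4\right) \left(-8\right) = 3 \left(\left(-1\right) 1\right) \left(-4\right) \left(-8\right) = 3 \left(-1\right) \left(-4\right) \left(-8\right) = \left(-3\right) \left(-4\right) \left(-8\right) = 12 \left(-8\right) = -96$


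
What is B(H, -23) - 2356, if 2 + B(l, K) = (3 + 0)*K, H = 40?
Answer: -2427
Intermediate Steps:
B(l, K) = -2 + 3*K (B(l, K) = -2 + (3 + 0)*K = -2 + 3*K)
B(H, -23) - 2356 = (-2 + 3*(-23)) - 2356 = (-2 - 69) - 2356 = -71 - 2356 = -2427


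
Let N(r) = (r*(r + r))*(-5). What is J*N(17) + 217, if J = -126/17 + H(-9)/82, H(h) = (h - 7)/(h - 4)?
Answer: 11509401/533 ≈ 21594.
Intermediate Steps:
N(r) = -10*r² (N(r) = (r*(2*r))*(-5) = (2*r²)*(-5) = -10*r²)
H(h) = (-7 + h)/(-4 + h)
J = -67022/9061 (J = -126/17 + ((-7 - 9)/(-4 - 9))/82 = -126*1/17 + (-16/(-13))*(1/82) = -126/17 - 1/13*(-16)*(1/82) = -126/17 + (16/13)*(1/82) = -126/17 + 8/533 = -67022/9061 ≈ -7.3968)
J*N(17) + 217 = -(-670220)*17²/9061 + 217 = -(-670220)*289/9061 + 217 = -67022/9061*(-2890) + 217 = 11393740/533 + 217 = 11509401/533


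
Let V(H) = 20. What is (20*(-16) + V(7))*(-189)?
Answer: 56700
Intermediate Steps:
(20*(-16) + V(7))*(-189) = (20*(-16) + 20)*(-189) = (-320 + 20)*(-189) = -300*(-189) = 56700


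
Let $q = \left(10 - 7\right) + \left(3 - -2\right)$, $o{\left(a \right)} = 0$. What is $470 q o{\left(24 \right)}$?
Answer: $0$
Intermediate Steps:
$q = 8$ ($q = 3 + \left(3 + 2\right) = 3 + 5 = 8$)
$470 q o{\left(24 \right)} = 470 \cdot 8 \cdot 0 = 3760 \cdot 0 = 0$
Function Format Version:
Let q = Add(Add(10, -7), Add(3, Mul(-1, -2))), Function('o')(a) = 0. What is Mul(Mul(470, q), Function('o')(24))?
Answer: 0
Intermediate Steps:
q = 8 (q = Add(3, Add(3, 2)) = Add(3, 5) = 8)
Mul(Mul(470, q), Function('o')(24)) = Mul(Mul(470, 8), 0) = Mul(3760, 0) = 0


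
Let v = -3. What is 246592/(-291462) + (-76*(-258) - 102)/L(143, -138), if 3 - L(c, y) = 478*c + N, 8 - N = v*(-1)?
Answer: -5635325131/4980794118 ≈ -1.1314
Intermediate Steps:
N = 5 (N = 8 - (-3)*(-1) = 8 - 1*3 = 8 - 3 = 5)
L(c, y) = -2 - 478*c (L(c, y) = 3 - (478*c + 5) = 3 - (5 + 478*c) = 3 + (-5 - 478*c) = -2 - 478*c)
246592/(-291462) + (-76*(-258) - 102)/L(143, -138) = 246592/(-291462) + (-76*(-258) - 102)/(-2 - 478*143) = 246592*(-1/291462) + (19608 - 102)/(-2 - 68354) = -123296/145731 + 19506/(-68356) = -123296/145731 + 19506*(-1/68356) = -123296/145731 - 9753/34178 = -5635325131/4980794118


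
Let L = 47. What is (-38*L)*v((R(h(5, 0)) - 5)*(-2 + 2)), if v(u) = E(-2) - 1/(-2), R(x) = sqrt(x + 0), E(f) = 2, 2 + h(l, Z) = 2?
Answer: -4465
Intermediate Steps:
h(l, Z) = 0 (h(l, Z) = -2 + 2 = 0)
R(x) = sqrt(x)
v(u) = 5/2 (v(u) = 2 - 1/(-2) = 2 - 1*(-1/2) = 2 + 1/2 = 5/2)
(-38*L)*v((R(h(5, 0)) - 5)*(-2 + 2)) = -38*47*(5/2) = -1786*5/2 = -4465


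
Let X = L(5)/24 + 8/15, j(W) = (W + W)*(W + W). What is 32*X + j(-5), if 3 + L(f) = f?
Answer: 1796/15 ≈ 119.73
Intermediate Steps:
j(W) = 4*W**2 (j(W) = (2*W)*(2*W) = 4*W**2)
L(f) = -3 + f
X = 37/60 (X = (-3 + 5)/24 + 8/15 = 2*(1/24) + 8*(1/15) = 1/12 + 8/15 = 37/60 ≈ 0.61667)
32*X + j(-5) = 32*(37/60) + 4*(-5)**2 = 296/15 + 4*25 = 296/15 + 100 = 1796/15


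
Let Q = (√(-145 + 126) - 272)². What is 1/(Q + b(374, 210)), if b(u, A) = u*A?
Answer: I/(544*√19 + 152505*I) ≈ 6.5556e-6 + 1.0193e-7*I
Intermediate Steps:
b(u, A) = A*u
Q = (-272 + I*√19)² (Q = (√(-19) - 272)² = (I*√19 - 272)² = (-272 + I*√19)² ≈ 73965.0 - 2371.2*I)
1/(Q + b(374, 210)) = 1/((272 - I*√19)² + 210*374) = 1/((272 - I*√19)² + 78540) = 1/(78540 + (272 - I*√19)²)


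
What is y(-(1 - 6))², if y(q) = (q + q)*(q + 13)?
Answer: 32400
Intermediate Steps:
y(q) = 2*q*(13 + q) (y(q) = (2*q)*(13 + q) = 2*q*(13 + q))
y(-(1 - 6))² = (2*(-(1 - 6))*(13 - (1 - 6)))² = (2*(-1*(-5))*(13 - 1*(-5)))² = (2*5*(13 + 5))² = (2*5*18)² = 180² = 32400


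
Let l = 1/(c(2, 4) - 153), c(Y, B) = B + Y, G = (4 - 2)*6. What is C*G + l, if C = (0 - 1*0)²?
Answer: -1/147 ≈ -0.0068027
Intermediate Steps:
G = 12 (G = 2*6 = 12)
C = 0 (C = (0 + 0)² = 0² = 0)
l = -1/147 (l = 1/((4 + 2) - 153) = 1/(6 - 153) = 1/(-147) = -1/147 ≈ -0.0068027)
C*G + l = 0*12 - 1/147 = 0 - 1/147 = -1/147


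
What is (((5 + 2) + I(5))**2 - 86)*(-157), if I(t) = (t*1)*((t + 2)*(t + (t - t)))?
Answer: -5186966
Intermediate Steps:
I(t) = t**2*(2 + t) (I(t) = t*((2 + t)*(t + 0)) = t*((2 + t)*t) = t*(t*(2 + t)) = t**2*(2 + t))
(((5 + 2) + I(5))**2 - 86)*(-157) = (((5 + 2) + 5**2*(2 + 5))**2 - 86)*(-157) = ((7 + 25*7)**2 - 86)*(-157) = ((7 + 175)**2 - 86)*(-157) = (182**2 - 86)*(-157) = (33124 - 86)*(-157) = 33038*(-157) = -5186966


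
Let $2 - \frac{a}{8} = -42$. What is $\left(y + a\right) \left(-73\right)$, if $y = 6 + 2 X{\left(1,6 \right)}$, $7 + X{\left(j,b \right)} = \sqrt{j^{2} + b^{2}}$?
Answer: $-25112 - 146 \sqrt{37} \approx -26000.0$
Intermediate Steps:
$X{\left(j,b \right)} = -7 + \sqrt{b^{2} + j^{2}}$ ($X{\left(j,b \right)} = -7 + \sqrt{j^{2} + b^{2}} = -7 + \sqrt{b^{2} + j^{2}}$)
$a = 352$ ($a = 16 - -336 = 16 + 336 = 352$)
$y = -8 + 2 \sqrt{37}$ ($y = 6 + 2 \left(-7 + \sqrt{6^{2} + 1^{2}}\right) = 6 + 2 \left(-7 + \sqrt{36 + 1}\right) = 6 + 2 \left(-7 + \sqrt{37}\right) = 6 - \left(14 - 2 \sqrt{37}\right) = -8 + 2 \sqrt{37} \approx 4.1655$)
$\left(y + a\right) \left(-73\right) = \left(\left(-8 + 2 \sqrt{37}\right) + 352\right) \left(-73\right) = \left(344 + 2 \sqrt{37}\right) \left(-73\right) = -25112 - 146 \sqrt{37}$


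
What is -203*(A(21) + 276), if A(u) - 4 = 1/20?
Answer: -1137003/20 ≈ -56850.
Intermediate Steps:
A(u) = 81/20 (A(u) = 4 + 1/20 = 81/20)
-203*(A(21) + 276) = -203*(81/20 + 276) = -203*5601/20 = -1137003/20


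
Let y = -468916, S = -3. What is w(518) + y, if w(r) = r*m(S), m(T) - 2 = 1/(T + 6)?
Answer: -1403122/3 ≈ -4.6771e+5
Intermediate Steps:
m(T) = 2 + 1/(6 + T) (m(T) = 2 + 1/(T + 6) = 2 + 1/(6 + T))
w(r) = 7*r/3 (w(r) = r*((13 + 2*(-3))/(6 - 3)) = r*((13 - 6)/3) = r*((⅓)*7) = r*(7/3) = 7*r/3)
w(518) + y = (7/3)*518 - 468916 = 3626/3 - 468916 = -1403122/3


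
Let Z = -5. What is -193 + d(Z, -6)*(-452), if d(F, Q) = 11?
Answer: -5165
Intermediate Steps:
-193 + d(Z, -6)*(-452) = -193 + 11*(-452) = -193 - 4972 = -5165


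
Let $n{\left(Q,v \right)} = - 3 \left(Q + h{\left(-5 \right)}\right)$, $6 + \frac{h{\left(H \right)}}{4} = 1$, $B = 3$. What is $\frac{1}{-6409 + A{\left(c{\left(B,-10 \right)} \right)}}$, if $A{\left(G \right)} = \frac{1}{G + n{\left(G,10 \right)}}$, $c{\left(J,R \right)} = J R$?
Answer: $- \frac{120}{769079} \approx -0.00015603$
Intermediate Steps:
$h{\left(H \right)} = -20$ ($h{\left(H \right)} = -24 + 4 \cdot 1 = -24 + 4 = -20$)
$n{\left(Q,v \right)} = 60 - 3 Q$ ($n{\left(Q,v \right)} = - 3 \left(Q - 20\right) = - 3 \left(-20 + Q\right) = 60 - 3 Q$)
$A{\left(G \right)} = \frac{1}{60 - 2 G}$ ($A{\left(G \right)} = \frac{1}{G - \left(-60 + 3 G\right)} = \frac{1}{60 - 2 G}$)
$\frac{1}{-6409 + A{\left(c{\left(B,-10 \right)} \right)}} = \frac{1}{-6409 - \frac{1}{-60 + 2 \cdot 3 \left(-10\right)}} = \frac{1}{-6409 - \frac{1}{-60 + 2 \left(-30\right)}} = \frac{1}{-6409 - \frac{1}{-60 - 60}} = \frac{1}{-6409 - \frac{1}{-120}} = \frac{1}{-6409 - - \frac{1}{120}} = \frac{1}{-6409 + \frac{1}{120}} = \frac{1}{- \frac{769079}{120}} = - \frac{120}{769079}$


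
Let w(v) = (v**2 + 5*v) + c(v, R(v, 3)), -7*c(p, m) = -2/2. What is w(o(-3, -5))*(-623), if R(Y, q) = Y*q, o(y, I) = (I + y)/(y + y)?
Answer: -48149/9 ≈ -5349.9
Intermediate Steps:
o(y, I) = (I + y)/(2*y) (o(y, I) = (I + y)/((2*y)) = (I + y)*(1/(2*y)) = (I + y)/(2*y))
c(p, m) = 1/7 (c(p, m) = -(-2)/(7*2) = -1/7*(-1) = 1/7)
w(v) = 1/7 + v**2 + 5*v (w(v) = (v**2 + 5*v) + 1/7 = 1/7 + v**2 + 5*v)
w(o(-3, -5))*(-623) = (1/7 + ((1/2)*(-5 - 3)/(-3))**2 + 5*((1/2)*(-5 - 3)/(-3)))*(-623) = (1/7 + ((1/2)*(-1/3)*(-8))**2 + 5*((1/2)*(-1/3)*(-8)))*(-623) = (1/7 + (4/3)**2 + 5*(4/3))*(-623) = (1/7 + 16/9 + 20/3)*(-623) = (541/63)*(-623) = -48149/9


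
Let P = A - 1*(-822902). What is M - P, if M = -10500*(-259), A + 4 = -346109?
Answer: 2242711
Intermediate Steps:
A = -346113 (A = -4 - 346109 = -346113)
P = 476789 (P = -346113 - 1*(-822902) = -346113 + 822902 = 476789)
M = 2719500
M - P = 2719500 - 1*476789 = 2719500 - 476789 = 2242711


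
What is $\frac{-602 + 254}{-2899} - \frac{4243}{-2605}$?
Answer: $\frac{13206997}{7551895} \approx 1.7488$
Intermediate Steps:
$\frac{-602 + 254}{-2899} - \frac{4243}{-2605} = \left(-348\right) \left(- \frac{1}{2899}\right) - - \frac{4243}{2605} = \frac{348}{2899} + \frac{4243}{2605} = \frac{13206997}{7551895}$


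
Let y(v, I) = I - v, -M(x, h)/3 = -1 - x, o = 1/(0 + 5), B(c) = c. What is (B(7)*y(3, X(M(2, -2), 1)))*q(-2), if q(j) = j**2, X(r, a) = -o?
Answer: -448/5 ≈ -89.600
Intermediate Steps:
o = 1/5 ≈ 0.20000
M(x, h) = 3 + 3*x (M(x, h) = -3*(-1 - x) = 3 + 3*x)
X(r, a) = -1/5 (X(r, a) = -1*1/5 = -1/5)
(B(7)*y(3, X(M(2, -2), 1)))*q(-2) = (7*(-1/5 - 1*3))*(-2)**2 = (7*(-1/5 - 3))*4 = (7*(-16/5))*4 = -112/5*4 = -448/5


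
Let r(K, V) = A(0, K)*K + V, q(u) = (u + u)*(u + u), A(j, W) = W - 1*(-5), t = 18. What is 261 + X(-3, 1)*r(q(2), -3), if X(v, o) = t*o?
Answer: 6255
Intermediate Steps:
A(j, W) = 5 + W (A(j, W) = W + 5 = 5 + W)
X(v, o) = 18*o
q(u) = 4*u² (q(u) = (2*u)*(2*u) = 4*u²)
r(K, V) = V + K*(5 + K) (r(K, V) = (5 + K)*K + V = K*(5 + K) + V = V + K*(5 + K))
261 + X(-3, 1)*r(q(2), -3) = 261 + (18*1)*(-3 + (4*2²)*(5 + 4*2²)) = 261 + 18*(-3 + (4*4)*(5 + 4*4)) = 261 + 18*(-3 + 16*(5 + 16)) = 261 + 18*(-3 + 16*21) = 261 + 18*(-3 + 336) = 261 + 18*333 = 261 + 5994 = 6255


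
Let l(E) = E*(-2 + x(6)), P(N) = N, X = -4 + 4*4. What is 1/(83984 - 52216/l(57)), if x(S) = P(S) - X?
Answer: 57/4793615 ≈ 1.1891e-5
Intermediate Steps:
X = 12 (X = -4 + 16 = 12)
x(S) = -12 + S (x(S) = S - 1*12 = S - 12 = -12 + S)
l(E) = -8*E (l(E) = E*(-2 + (-12 + 6)) = E*(-2 - 6) = E*(-8) = -8*E)
1/(83984 - 52216/l(57)) = 1/(83984 - 52216/((-8*57))) = 1/(83984 - 52216/(-456)) = 1/(83984 - 52216*(-1/456)) = 1/(83984 + 6527/57) = 1/(4793615/57) = 57/4793615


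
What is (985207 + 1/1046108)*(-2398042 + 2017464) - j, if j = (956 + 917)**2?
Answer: -196119943483875139/523054 ≈ -3.7495e+11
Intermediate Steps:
j = 3508129 (j = 1873**2 = 3508129)
(985207 + 1/1046108)*(-2398042 + 2017464) - j = (985207 + 1/1046108)*(-2398042 + 2017464) - 1*3508129 = (985207 + 1/1046108)*(-380578) - 3508129 = (1030632924357/1046108)*(-380578) - 3508129 = -196118108542969173/523054 - 3508129 = -196119943483875139/523054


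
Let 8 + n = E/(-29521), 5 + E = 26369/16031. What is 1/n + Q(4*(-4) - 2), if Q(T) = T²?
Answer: 1226176305577/3785955422 ≈ 323.88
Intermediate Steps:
E = -53786/16031 (E = -5 + 26369/16031 = -53786/16031 ≈ -3.3551)
n = -3785955422/473251151 (n = -8 - 53786/16031/(-29521) = -8 - 53786/16031*(-1/29521) = -8 + 53786/473251151 = -3785955422/473251151 ≈ -7.9999)
1/n + Q(4*(-4) - 2) = 1/(-3785955422/473251151) + (4*(-4) - 2)² = -473251151/3785955422 + (-16 - 2)² = -473251151/3785955422 + (-18)² = -473251151/3785955422 + 324 = 1226176305577/3785955422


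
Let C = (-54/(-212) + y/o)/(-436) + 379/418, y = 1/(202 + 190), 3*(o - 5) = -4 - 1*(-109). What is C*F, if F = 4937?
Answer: 338766743529971/75727688960 ≈ 4473.5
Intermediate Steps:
o = 40 (o = 5 + (-4 - 1*(-109))/3 = 5 + (-4 + 109)/3 = 5 + (1/3)*105 = 5 + 35 = 40)
y = 1/392 ≈ 0.0025510
C = 68617934683/75727688960 (C = (-54/(-212) + (1/392)/40)/(-436) + 379/418 = (-54*(-1/212) + (1/392)*(1/40))*(-1/436) + 379*(1/418) = (27/106 + 1/15680)*(-1/436) + 379/418 = (211733/831040)*(-1/436) + 379/418 = -211733/362333440 + 379/418 = 68617934683/75727688960 ≈ 0.90611)
C*F = (68617934683/75727688960)*4937 = 338766743529971/75727688960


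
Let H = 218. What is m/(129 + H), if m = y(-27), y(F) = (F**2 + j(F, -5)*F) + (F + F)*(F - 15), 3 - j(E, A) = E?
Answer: 2187/347 ≈ 6.3026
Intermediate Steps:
j(E, A) = 3 - E
y(F) = F**2 + F*(3 - F) + 2*F*(-15 + F) (y(F) = (F**2 + (3 - F)*F) + (F + F)*(F - 15) = (F**2 + F*(3 - F)) + (2*F)*(-15 + F) = (F**2 + F*(3 - F)) + 2*F*(-15 + F) = F**2 + F*(3 - F) + 2*F*(-15 + F))
m = 2187 (m = -27*(-27 + 2*(-27)) = -27*(-27 - 54) = -27*(-81) = 2187)
m/(129 + H) = 2187/(129 + 218) = 2187/347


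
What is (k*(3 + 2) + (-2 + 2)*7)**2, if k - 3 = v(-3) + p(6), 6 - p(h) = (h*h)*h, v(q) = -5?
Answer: 1123600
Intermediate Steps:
p(h) = 6 - h**3 (p(h) = 6 - h*h*h = 6 - h**2*h = 6 - h**3)
k = -212 (k = 3 + (-5 + (6 - 1*6**3)) = 3 + (-5 + (6 - 1*216)) = 3 + (-5 + (6 - 216)) = 3 + (-5 - 210) = 3 - 215 = -212)
(k*(3 + 2) + (-2 + 2)*7)**2 = (-212*(3 + 2) + (-2 + 2)*7)**2 = (-212*5 + 0*7)**2 = (-1060 + 0)**2 = (-1060)**2 = 1123600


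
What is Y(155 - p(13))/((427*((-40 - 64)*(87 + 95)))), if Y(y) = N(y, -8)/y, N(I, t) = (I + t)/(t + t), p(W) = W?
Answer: 67/9181442816 ≈ 7.2973e-9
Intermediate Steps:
N(I, t) = (I + t)/(2*t) (N(I, t) = (I + t)/((2*t)) = (I + t)*(1/(2*t)) = (I + t)/(2*t))
Y(y) = (½ - y/16)/y (Y(y) = ((½)*(y - 8)/(-8))/y = ((½)*(-⅛)*(-8 + y))/y = (½ - y/16)/y)
Y(155 - p(13))/((427*((-40 - 64)*(87 + 95)))) = ((8 - (155 - 1*13))/(16*(155 - 1*13)))/((427*((-40 - 64)*(87 + 95)))) = ((8 - (155 - 13))/(16*(155 - 13)))/((427*(-104*182))) = ((1/16)*(8 - 1*142)/142)/((427*(-18928))) = ((1/16)*(1/142)*(8 - 142))/(-8082256) = ((1/16)*(1/142)*(-134))*(-1/8082256) = -67/1136*(-1/8082256) = 67/9181442816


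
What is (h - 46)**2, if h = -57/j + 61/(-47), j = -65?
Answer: 20111777856/9333025 ≈ 2154.9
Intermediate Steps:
h = -1286/3055 (h = -57/(-65) + 61/(-47) = -57*(-1/65) + 61*(-1/47) = 57/65 - 61/47 = -1286/3055 ≈ -0.42095)
(h - 46)**2 = (-1286/3055 - 46)**2 = (-141816/3055)**2 = 20111777856/9333025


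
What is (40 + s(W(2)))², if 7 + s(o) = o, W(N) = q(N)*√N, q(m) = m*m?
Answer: 1121 + 264*√2 ≈ 1494.4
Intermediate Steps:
q(m) = m²
W(N) = N^(5/2) (W(N) = N²*√N = N^(5/2))
s(o) = -7 + o
(40 + s(W(2)))² = (40 + (-7 + 2^(5/2)))² = (40 + (-7 + 4*√2))² = (33 + 4*√2)²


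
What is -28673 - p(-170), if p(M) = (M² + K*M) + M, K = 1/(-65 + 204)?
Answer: -7978847/139 ≈ -57402.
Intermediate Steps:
K = 1/139 ≈ 0.0071942
p(M) = M² + 140*M/139 (p(M) = (M² + M/139) + M = M² + 140*M/139)
-28673 - p(-170) = -28673 - (-170)*(140 + 139*(-170))/139 = -28673 - (-170)*(140 - 23630)/139 = -28673 - (-170)*(-23490)/139 = -28673 - 1*3993300/139 = -28673 - 3993300/139 = -7978847/139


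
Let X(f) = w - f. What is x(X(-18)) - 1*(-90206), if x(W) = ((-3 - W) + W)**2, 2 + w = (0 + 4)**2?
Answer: 90215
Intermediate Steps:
w = 14 (w = -2 + (0 + 4)**2 = -2 + 4**2 = -2 + 16 = 14)
X(f) = 14 - f
x(W) = 9 (x(W) = (-3)**2 = 9)
x(X(-18)) - 1*(-90206) = 9 - 1*(-90206) = 9 + 90206 = 90215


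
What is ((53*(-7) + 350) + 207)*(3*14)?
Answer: 7812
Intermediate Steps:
((53*(-7) + 350) + 207)*(3*14) = ((-371 + 350) + 207)*42 = (-21 + 207)*42 = 186*42 = 7812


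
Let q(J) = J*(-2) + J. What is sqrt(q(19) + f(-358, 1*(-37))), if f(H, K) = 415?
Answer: 6*sqrt(11) ≈ 19.900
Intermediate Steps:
q(J) = -J (q(J) = -2*J + J = -J)
sqrt(q(19) + f(-358, 1*(-37))) = sqrt(-1*19 + 415) = sqrt(-19 + 415) = sqrt(396) = 6*sqrt(11)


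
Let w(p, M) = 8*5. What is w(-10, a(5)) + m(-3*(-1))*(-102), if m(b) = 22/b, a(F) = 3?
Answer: -708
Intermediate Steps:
w(p, M) = 40
w(-10, a(5)) + m(-3*(-1))*(-102) = 40 + (22/((-3*(-1))))*(-102) = 40 + (22/3)*(-102) = 40 - 748 = -708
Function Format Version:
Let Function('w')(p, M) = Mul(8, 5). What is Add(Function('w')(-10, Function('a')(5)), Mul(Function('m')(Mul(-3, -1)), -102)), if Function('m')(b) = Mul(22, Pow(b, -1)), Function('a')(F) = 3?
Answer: -708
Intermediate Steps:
Function('w')(p, M) = 40
Add(Function('w')(-10, Function('a')(5)), Mul(Function('m')(Mul(-3, -1)), -102)) = Add(40, Mul(Mul(22, Pow(Mul(-3, -1), -1)), -102)) = Add(40, Mul(Mul(22, Pow(3, -1)), -102)) = Add(40, Mul(Mul(22, Rational(1, 3)), -102)) = Add(40, Mul(Rational(22, 3), -102)) = Add(40, -748) = -708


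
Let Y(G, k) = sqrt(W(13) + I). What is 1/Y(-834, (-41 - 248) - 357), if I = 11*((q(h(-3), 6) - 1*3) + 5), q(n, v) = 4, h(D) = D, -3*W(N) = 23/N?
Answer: sqrt(99489)/2551 ≈ 0.12365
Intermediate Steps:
W(N) = -23/(3*N)
I = 66 (I = 11*((4 - 1*3) + 5) = 11*((4 - 3) + 5) = 11*(1 + 5) = 11*6 = 66)
Y(G, k) = sqrt(99489)/39 (Y(G, k) = sqrt(-23/3/13 + 66) = sqrt(-23/3*1/13 + 66) = sqrt(-23/39 + 66) = sqrt(2551/39) = sqrt(99489)/39)
1/Y(-834, (-41 - 248) - 357) = 1/(sqrt(99489)/39) = sqrt(99489)/2551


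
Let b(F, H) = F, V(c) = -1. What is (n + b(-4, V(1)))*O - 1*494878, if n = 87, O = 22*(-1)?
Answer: -496704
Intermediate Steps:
O = -22
(n + b(-4, V(1)))*O - 1*494878 = (87 - 4)*(-22) - 1*494878 = 83*(-22) - 494878 = -1826 - 494878 = -496704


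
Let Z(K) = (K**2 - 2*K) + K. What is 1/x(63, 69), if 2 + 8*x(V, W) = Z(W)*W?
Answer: 4/161873 ≈ 2.4711e-5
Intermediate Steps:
Z(K) = K**2 - K
x(V, W) = -1/4 + W**2*(-1 + W)/8 (x(V, W) = -1/4 + ((W*(-1 + W))*W)/8 = -1/4 + (W**2*(-1 + W))/8 = -1/4 + W**2*(-1 + W)/8)
1/x(63, 69) = 1/(-1/4 + (1/8)*69**2*(-1 + 69)) = 1/(-1/4 + (1/8)*4761*68) = 1/(-1/4 + 80937/2) = 1/(161873/4) = 4/161873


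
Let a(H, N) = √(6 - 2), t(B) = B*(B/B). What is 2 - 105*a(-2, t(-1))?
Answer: -208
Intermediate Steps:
t(B) = B (t(B) = B*1 = B)
a(H, N) = 2 (a(H, N) = √4 = 2)
2 - 105*a(-2, t(-1)) = 2 - 105*2 = 2 - 210 = -208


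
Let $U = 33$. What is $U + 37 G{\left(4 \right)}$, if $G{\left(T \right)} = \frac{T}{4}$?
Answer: $70$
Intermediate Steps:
$G{\left(T \right)} = \frac{T}{4}$ ($G{\left(T \right)} = T \frac{1}{4} = \frac{T}{4}$)
$U + 37 G{\left(4 \right)} = 33 + 37 \cdot \frac{1}{4} \cdot 4 = 33 + 37 \cdot 1 = 33 + 37 = 70$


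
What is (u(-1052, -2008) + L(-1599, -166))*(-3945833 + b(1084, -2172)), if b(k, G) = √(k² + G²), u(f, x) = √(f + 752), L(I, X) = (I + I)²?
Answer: -2*(3945833 - 4*√368290)*(5113602 + 5*I*√3) ≈ -4.033e+13 - 6.8302e+7*I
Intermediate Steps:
L(I, X) = 4*I² (L(I, X) = (2*I)² = 4*I²)
u(f, x) = √(752 + f)
b(k, G) = √(G² + k²)
(u(-1052, -2008) + L(-1599, -166))*(-3945833 + b(1084, -2172)) = (√(752 - 1052) + 4*(-1599)²)*(-3945833 + √((-2172)² + 1084²)) = (√(-300) + 4*2556801)*(-3945833 + √(4717584 + 1175056)) = (10*I*√3 + 10227204)*(-3945833 + √5892640) = (10227204 + 10*I*√3)*(-3945833 + 4*√368290) = (-3945833 + 4*√368290)*(10227204 + 10*I*√3)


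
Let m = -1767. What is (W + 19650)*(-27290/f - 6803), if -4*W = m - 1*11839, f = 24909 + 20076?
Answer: -2822059095047/17994 ≈ -1.5683e+8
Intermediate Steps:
f = 44985
W = 6803/2 (W = -(-1767 - 1*11839)/4 = -(-1767 - 11839)/4 = -¼*(-13606) = 6803/2 ≈ 3401.5)
(W + 19650)*(-27290/f - 6803) = (6803/2 + 19650)*(-27290/44985 - 6803) = 46103*(-27290*1/44985 - 6803)/2 = 46103*(-5458/8997 - 6803)/2 = (46103/2)*(-61212049/8997) = -2822059095047/17994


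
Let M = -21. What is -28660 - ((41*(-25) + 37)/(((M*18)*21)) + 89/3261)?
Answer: -123648578705/4314303 ≈ -28660.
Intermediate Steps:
-28660 - ((41*(-25) + 37)/(((M*18)*21)) + 89/3261) = -28660 - ((41*(-25) + 37)/((-21*18*21)) + 89/3261) = -28660 - ((-1025 + 37)/((-378*21)) + 89*(1/3261)) = -28660 - (-988/(-7938) + 89/3261) = -28660 - (-988*(-1/7938) + 89/3261) = -28660 - (494/3969 + 89/3261) = -28660 - 1*654725/4314303 = -28660 - 654725/4314303 = -123648578705/4314303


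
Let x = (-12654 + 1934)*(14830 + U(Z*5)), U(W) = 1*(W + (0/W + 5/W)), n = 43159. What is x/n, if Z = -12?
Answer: -475000520/129477 ≈ -3668.6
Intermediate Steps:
U(W) = W + 5/W (U(W) = 1*(W + (0 + 5/W)) = 1*(W + 5/W) = W + 5/W)
x = -475000520/3 (x = (-12654 + 1934)*(14830 + (-12*5 + 5/((-12*5)))) = -10720*(14830 + (-60 + 5/(-60))) = -10720*(14830 + (-60 + 5*(-1/60))) = -10720*(14830 + (-60 - 1/12)) = -10720*(14830 - 721/12) = -10720*177239/12 = -475000520/3 ≈ -1.5833e+8)
x/n = -475000520/3/43159 = -475000520/3*1/43159 = -475000520/129477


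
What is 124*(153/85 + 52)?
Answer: 33356/5 ≈ 6671.2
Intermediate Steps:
124*(153/85 + 52) = 124*(153*(1/85) + 52) = 124*(9/5 + 52) = 124*(269/5) = 33356/5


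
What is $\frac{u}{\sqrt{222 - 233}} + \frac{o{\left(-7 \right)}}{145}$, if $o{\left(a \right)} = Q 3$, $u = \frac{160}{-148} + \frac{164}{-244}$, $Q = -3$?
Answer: $- \frac{9}{145} + \frac{3957 i \sqrt{11}}{24827} \approx -0.062069 + 0.52861 i$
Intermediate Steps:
$u = - \frac{3957}{2257}$ ($u = 160 \left(- \frac{1}{148}\right) + 164 \left(- \frac{1}{244}\right) = - \frac{40}{37} - \frac{41}{61} = - \frac{3957}{2257} \approx -1.7532$)
$o{\left(a \right)} = -9$ ($o{\left(a \right)} = \left(-3\right) 3 = -9$)
$\frac{u}{\sqrt{222 - 233}} + \frac{o{\left(-7 \right)}}{145} = - \frac{3957}{2257 \sqrt{222 - 233}} - \frac{9}{145} = - \frac{3957}{2257 \sqrt{-11}} - \frac{9}{145} = - \frac{3957}{2257 i \sqrt{11}} - \frac{9}{145} = - \frac{3957 \left(- \frac{i \sqrt{11}}{11}\right)}{2257} - \frac{9}{145} = \frac{3957 i \sqrt{11}}{24827} - \frac{9}{145} = - \frac{9}{145} + \frac{3957 i \sqrt{11}}{24827}$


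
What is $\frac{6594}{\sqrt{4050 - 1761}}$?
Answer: $\frac{314 \sqrt{2289}}{109} \approx 137.82$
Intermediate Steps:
$\frac{6594}{\sqrt{4050 - 1761}} = \frac{6594}{\sqrt{2289}} = 6594 \frac{\sqrt{2289}}{2289} = \frac{314 \sqrt{2289}}{109}$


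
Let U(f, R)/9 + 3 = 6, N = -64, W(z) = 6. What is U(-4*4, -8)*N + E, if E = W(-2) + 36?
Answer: -1686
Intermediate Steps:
E = 42 (E = 6 + 36 = 42)
U(f, R) = 27 (U(f, R) = -27 + 9*6 = -27 + 54 = 27)
U(-4*4, -8)*N + E = 27*(-64) + 42 = -1728 + 42 = -1686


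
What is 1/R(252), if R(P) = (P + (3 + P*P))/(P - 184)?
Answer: 68/63759 ≈ 0.0010665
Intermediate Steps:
R(P) = (3 + P + P²)/(-184 + P) (R(P) = (P + (3 + P²))/(-184 + P) = (3 + P + P²)/(-184 + P))
1/R(252) = 1/((3 + 252 + 252²)/(-184 + 252)) = 1/((3 + 252 + 63504)/68) = 1/((1/68)*63759) = 1/(63759/68) = 68/63759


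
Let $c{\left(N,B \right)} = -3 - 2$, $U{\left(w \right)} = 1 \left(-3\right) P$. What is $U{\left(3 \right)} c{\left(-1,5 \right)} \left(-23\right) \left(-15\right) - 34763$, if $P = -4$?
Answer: $-55463$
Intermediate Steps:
$U{\left(w \right)} = 12$ ($U{\left(w \right)} = 1 \left(-3\right) \left(-4\right) = \left(-3\right) \left(-4\right) = 12$)
$c{\left(N,B \right)} = -5$ ($c{\left(N,B \right)} = -3 - 2 = -5$)
$U{\left(3 \right)} c{\left(-1,5 \right)} \left(-23\right) \left(-15\right) - 34763 = 12 \left(-5\right) \left(-23\right) \left(-15\right) - 34763 = 12 \cdot 115 \left(-15\right) - 34763 = 12 \left(-1725\right) - 34763 = -20700 - 34763 = -55463$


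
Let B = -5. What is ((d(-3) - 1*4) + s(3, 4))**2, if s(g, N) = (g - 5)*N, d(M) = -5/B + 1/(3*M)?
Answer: 10000/81 ≈ 123.46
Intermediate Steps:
d(M) = 1 + 1/(3*M) (d(M) = -5/(-5) + 1/(3*M) = -5*(-1/5) + 1*(1/(3*M)) = 1 + 1/(3*M))
s(g, N) = N*(-5 + g) (s(g, N) = (-5 + g)*N = N*(-5 + g))
((d(-3) - 1*4) + s(3, 4))**2 = (((1/3 - 3)/(-3) - 1*4) + 4*(-5 + 3))**2 = ((-1/3*(-8/3) - 4) + 4*(-2))**2 = ((8/9 - 4) - 8)**2 = (-28/9 - 8)**2 = (-100/9)**2 = 10000/81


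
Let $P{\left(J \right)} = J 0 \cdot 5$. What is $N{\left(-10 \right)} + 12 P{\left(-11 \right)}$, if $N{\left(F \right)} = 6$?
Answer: $6$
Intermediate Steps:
$P{\left(J \right)} = 0$ ($P{\left(J \right)} = 0 \cdot 5 = 0$)
$N{\left(-10 \right)} + 12 P{\left(-11 \right)} = 6 + 12 \cdot 0 = 6 + 0 = 6$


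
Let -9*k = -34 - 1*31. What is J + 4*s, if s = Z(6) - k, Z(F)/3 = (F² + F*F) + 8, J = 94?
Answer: 9226/9 ≈ 1025.1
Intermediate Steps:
k = 65/9 (k = -(-34 - 1*31)/9 = -(-34 - 31)/9 = -⅑*(-65) = 65/9 ≈ 7.2222)
Z(F) = 24 + 6*F² (Z(F) = 3*((F² + F*F) + 8) = 3*((F² + F²) + 8) = 3*(2*F² + 8) = 3*(8 + 2*F²) = 24 + 6*F²)
s = 2095/9 (s = (24 + 6*6²) - 1*65/9 = (24 + 6*36) - 65/9 = (24 + 216) - 65/9 = 240 - 65/9 = 2095/9 ≈ 232.78)
J + 4*s = 94 + 4*(2095/9) = 94 + 8380/9 = 9226/9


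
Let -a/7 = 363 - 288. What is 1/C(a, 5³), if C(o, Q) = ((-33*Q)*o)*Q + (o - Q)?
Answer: 1/270702475 ≈ 3.6941e-9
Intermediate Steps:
a = -525 (a = -7*(363 - 288) = -7*75 = -525)
C(o, Q) = o - Q - 33*o*Q² (C(o, Q) = (-33*Q*o)*Q + (o - Q) = -33*o*Q² + (o - Q) = o - Q - 33*o*Q²)
1/C(a, 5³) = 1/(-525 - 1*5³ - 33*(-525)*(5³)²) = 1/(-525 - 1*125 - 33*(-525)*125²) = 1/(-525 - 125 - 33*(-525)*15625) = 1/(-525 - 125 + 270703125) = 1/270702475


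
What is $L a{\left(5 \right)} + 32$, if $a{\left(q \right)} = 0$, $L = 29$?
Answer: $32$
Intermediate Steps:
$L a{\left(5 \right)} + 32 = 29 \cdot 0 + 32 = 0 + 32 = 32$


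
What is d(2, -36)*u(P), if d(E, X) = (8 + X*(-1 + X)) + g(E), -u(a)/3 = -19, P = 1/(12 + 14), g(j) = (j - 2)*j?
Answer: 76380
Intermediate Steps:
g(j) = j*(-2 + j) (g(j) = (-2 + j)*j = j*(-2 + j))
P = 1/26 ≈ 0.038462
u(a) = 57 (u(a) = -3*(-19) = 57)
d(E, X) = 8 + E*(-2 + E) + X*(-1 + X) (d(E, X) = (8 + X*(-1 + X)) + E*(-2 + E) = 8 + E*(-2 + E) + X*(-1 + X))
d(2, -36)*u(P) = (8 + (-36)² - 1*(-36) + 2*(-2 + 2))*57 = (8 + 1296 + 36 + 2*0)*57 = (8 + 1296 + 36 + 0)*57 = 1340*57 = 76380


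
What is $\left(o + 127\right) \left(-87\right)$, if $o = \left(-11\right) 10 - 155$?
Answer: $12006$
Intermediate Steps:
$o = -265$ ($o = -110 - 155 = -265$)
$\left(o + 127\right) \left(-87\right) = \left(-265 + 127\right) \left(-87\right) = \left(-138\right) \left(-87\right) = 12006$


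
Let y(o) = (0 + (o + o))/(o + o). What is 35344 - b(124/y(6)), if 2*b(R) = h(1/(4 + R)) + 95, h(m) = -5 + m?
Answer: 9036543/256 ≈ 35299.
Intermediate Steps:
y(o) = 1 (y(o) = (0 + 2*o)/((2*o)) = (2*o)*(1/(2*o)) = 1)
b(R) = 45 + 1/(2*(4 + R)) (b(R) = ((-5 + 1/(4 + R)) + 95)/2 = (90 + 1/(4 + R))/2 = 45 + 1/(2*(4 + R)))
35344 - b(124/y(6)) = 35344 - (361 + 90*(124/1))/(2*(4 + 124/1)) = 35344 - (361 + 90*(124*1))/(2*(4 + 124*1)) = 35344 - (361 + 90*124)/(2*(4 + 124)) = 35344 - (361 + 11160)/(2*128) = 35344 - 11521/(2*128) = 35344 - 1*11521/256 = 35344 - 11521/256 = 9036543/256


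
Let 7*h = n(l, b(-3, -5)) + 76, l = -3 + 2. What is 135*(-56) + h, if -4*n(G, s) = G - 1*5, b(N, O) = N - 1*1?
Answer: -105685/14 ≈ -7548.9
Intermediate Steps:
b(N, O) = -1 + N (b(N, O) = N - 1 = -1 + N)
l = -1
n(G, s) = 5/4 - G/4 (n(G, s) = -(G - 1*5)/4 = -(G - 5)/4 = -(-5 + G)/4 = 5/4 - G/4)
h = 155/14 (h = ((5/4 - ¼*(-1)) + 76)/7 = ((5/4 + ¼) + 76)/7 = (3/2 + 76)/7 = (⅐)*(155/2) = 155/14 ≈ 11.071)
135*(-56) + h = 135*(-56) + 155/14 = -7560 + 155/14 = -105685/14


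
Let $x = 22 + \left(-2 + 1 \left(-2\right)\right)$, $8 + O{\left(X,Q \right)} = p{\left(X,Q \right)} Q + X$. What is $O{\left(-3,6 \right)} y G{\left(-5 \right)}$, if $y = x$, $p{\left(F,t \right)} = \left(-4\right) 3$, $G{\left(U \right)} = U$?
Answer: $7470$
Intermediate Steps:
$p{\left(F,t \right)} = -12$
$O{\left(X,Q \right)} = -8 + X - 12 Q$ ($O{\left(X,Q \right)} = -8 - \left(- X + 12 Q\right) = -8 + X - 12 Q$)
$x = 18$ ($x = 22 - 4 = 18$)
$y = 18$
$O{\left(-3,6 \right)} y G{\left(-5 \right)} = \left(-8 - 3 - 72\right) 18 \left(-5\right) = \left(-83\right) 18 \left(-5\right) = \left(-1494\right) \left(-5\right) = 7470$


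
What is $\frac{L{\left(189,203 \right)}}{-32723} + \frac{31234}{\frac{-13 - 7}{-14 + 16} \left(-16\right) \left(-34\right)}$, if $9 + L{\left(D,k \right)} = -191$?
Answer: $- \frac{510491091}{89006560} \approx -5.7354$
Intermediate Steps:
$L{\left(D,k \right)} = -200$ ($L{\left(D,k \right)} = -9 - 191 = -200$)
$\frac{L{\left(189,203 \right)}}{-32723} + \frac{31234}{\frac{-13 - 7}{-14 + 16} \left(-16\right) \left(-34\right)} = - \frac{200}{-32723} + \frac{31234}{\frac{-13 - 7}{-14 + 16} \left(-16\right) \left(-34\right)} = \left(-200\right) \left(- \frac{1}{32723}\right) + \frac{31234}{- \frac{20}{2} \left(-16\right) \left(-34\right)} = \frac{200}{32723} + \frac{31234}{\left(-20\right) \frac{1}{2} \left(-16\right) \left(-34\right)} = \frac{200}{32723} + \frac{31234}{\left(-10\right) \left(-16\right) \left(-34\right)} = \frac{200}{32723} + \frac{31234}{160 \left(-34\right)} = \frac{200}{32723} + \frac{31234}{-5440} = \frac{200}{32723} + 31234 \left(- \frac{1}{5440}\right) = \frac{200}{32723} - \frac{15617}{2720} = - \frac{510491091}{89006560}$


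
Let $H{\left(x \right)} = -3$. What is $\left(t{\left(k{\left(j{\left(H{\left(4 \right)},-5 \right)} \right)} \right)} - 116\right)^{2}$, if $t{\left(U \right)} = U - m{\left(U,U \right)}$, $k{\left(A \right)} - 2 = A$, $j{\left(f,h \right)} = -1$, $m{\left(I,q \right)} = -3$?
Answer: $12544$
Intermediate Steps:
$k{\left(A \right)} = 2 + A$
$t{\left(U \right)} = 3 + U$ ($t{\left(U \right)} = U - -3 = U + 3 = 3 + U$)
$\left(t{\left(k{\left(j{\left(H{\left(4 \right)},-5 \right)} \right)} \right)} - 116\right)^{2} = \left(\left(3 + \left(2 - 1\right)\right) - 116\right)^{2} = \left(\left(3 + 1\right) - 116\right)^{2} = \left(4 - 116\right)^{2} = \left(-112\right)^{2} = 12544$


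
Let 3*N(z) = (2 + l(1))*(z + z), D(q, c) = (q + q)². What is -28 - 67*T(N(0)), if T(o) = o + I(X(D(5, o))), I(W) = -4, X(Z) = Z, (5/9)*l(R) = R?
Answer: 240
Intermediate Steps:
D(q, c) = 4*q² (D(q, c) = (2*q)² = 4*q²)
l(R) = 9*R/5
N(z) = 38*z/15 (N(z) = ((2 + (9/5)*1)*(z + z))/3 = ((2 + 9/5)*(2*z))/3 = (19*(2*z)/5)/3 = (38*z/5)/3 = 38*z/15)
T(o) = -4 + o (T(o) = o - 4 = -4 + o)
-28 - 67*T(N(0)) = -28 - 67*(-4 + (38/15)*0) = -28 - 67*(-4 + 0) = -28 - 67*(-4) = -28 + 268 = 240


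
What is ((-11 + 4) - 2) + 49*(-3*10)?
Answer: -1479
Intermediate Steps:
((-11 + 4) - 2) + 49*(-3*10) = (-7 - 2) + 49*(-30) = -9 - 1470 = -1479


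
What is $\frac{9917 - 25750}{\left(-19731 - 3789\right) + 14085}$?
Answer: $\frac{15833}{9435} \approx 1.6781$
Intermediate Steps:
$\frac{9917 - 25750}{\left(-19731 - 3789\right) + 14085} = - \frac{15833}{-23520 + 14085} = - \frac{15833}{-9435} = \left(-15833\right) \left(- \frac{1}{9435}\right) = \frac{15833}{9435}$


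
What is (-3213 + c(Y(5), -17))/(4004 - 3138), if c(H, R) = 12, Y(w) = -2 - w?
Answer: -3201/866 ≈ -3.6963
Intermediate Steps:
(-3213 + c(Y(5), -17))/(4004 - 3138) = (-3213 + 12)/(4004 - 3138) = -3201/866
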